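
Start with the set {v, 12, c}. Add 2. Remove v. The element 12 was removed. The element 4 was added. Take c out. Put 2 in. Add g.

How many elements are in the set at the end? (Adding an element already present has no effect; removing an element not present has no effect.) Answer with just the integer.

Answer: 3

Derivation:
Tracking the set through each operation:
Start: {12, c, v}
Event 1 (add 2): added. Set: {12, 2, c, v}
Event 2 (remove v): removed. Set: {12, 2, c}
Event 3 (remove 12): removed. Set: {2, c}
Event 4 (add 4): added. Set: {2, 4, c}
Event 5 (remove c): removed. Set: {2, 4}
Event 6 (add 2): already present, no change. Set: {2, 4}
Event 7 (add g): added. Set: {2, 4, g}

Final set: {2, 4, g} (size 3)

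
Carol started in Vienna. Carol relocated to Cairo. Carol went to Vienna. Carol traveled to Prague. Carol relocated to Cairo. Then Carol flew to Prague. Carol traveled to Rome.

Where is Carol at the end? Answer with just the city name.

Tracking Carol's location:
Start: Carol is in Vienna.
After move 1: Vienna -> Cairo. Carol is in Cairo.
After move 2: Cairo -> Vienna. Carol is in Vienna.
After move 3: Vienna -> Prague. Carol is in Prague.
After move 4: Prague -> Cairo. Carol is in Cairo.
After move 5: Cairo -> Prague. Carol is in Prague.
After move 6: Prague -> Rome. Carol is in Rome.

Answer: Rome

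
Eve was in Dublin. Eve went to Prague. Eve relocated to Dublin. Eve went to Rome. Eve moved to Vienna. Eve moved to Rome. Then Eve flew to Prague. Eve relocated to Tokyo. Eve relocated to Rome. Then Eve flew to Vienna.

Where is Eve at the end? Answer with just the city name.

Answer: Vienna

Derivation:
Tracking Eve's location:
Start: Eve is in Dublin.
After move 1: Dublin -> Prague. Eve is in Prague.
After move 2: Prague -> Dublin. Eve is in Dublin.
After move 3: Dublin -> Rome. Eve is in Rome.
After move 4: Rome -> Vienna. Eve is in Vienna.
After move 5: Vienna -> Rome. Eve is in Rome.
After move 6: Rome -> Prague. Eve is in Prague.
After move 7: Prague -> Tokyo. Eve is in Tokyo.
After move 8: Tokyo -> Rome. Eve is in Rome.
After move 9: Rome -> Vienna. Eve is in Vienna.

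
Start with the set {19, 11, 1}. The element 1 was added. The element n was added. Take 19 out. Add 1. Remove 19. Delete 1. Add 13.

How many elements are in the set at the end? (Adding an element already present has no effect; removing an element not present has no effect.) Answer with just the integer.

Tracking the set through each operation:
Start: {1, 11, 19}
Event 1 (add 1): already present, no change. Set: {1, 11, 19}
Event 2 (add n): added. Set: {1, 11, 19, n}
Event 3 (remove 19): removed. Set: {1, 11, n}
Event 4 (add 1): already present, no change. Set: {1, 11, n}
Event 5 (remove 19): not present, no change. Set: {1, 11, n}
Event 6 (remove 1): removed. Set: {11, n}
Event 7 (add 13): added. Set: {11, 13, n}

Final set: {11, 13, n} (size 3)

Answer: 3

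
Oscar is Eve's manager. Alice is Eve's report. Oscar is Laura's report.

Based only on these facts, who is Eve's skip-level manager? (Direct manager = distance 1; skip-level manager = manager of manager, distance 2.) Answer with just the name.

Reconstructing the manager chain from the given facts:
  Laura -> Oscar -> Eve -> Alice
(each arrow means 'manager of the next')
Positions in the chain (0 = top):
  position of Laura: 0
  position of Oscar: 1
  position of Eve: 2
  position of Alice: 3

Eve is at position 2; the skip-level manager is 2 steps up the chain, i.e. position 0: Laura.

Answer: Laura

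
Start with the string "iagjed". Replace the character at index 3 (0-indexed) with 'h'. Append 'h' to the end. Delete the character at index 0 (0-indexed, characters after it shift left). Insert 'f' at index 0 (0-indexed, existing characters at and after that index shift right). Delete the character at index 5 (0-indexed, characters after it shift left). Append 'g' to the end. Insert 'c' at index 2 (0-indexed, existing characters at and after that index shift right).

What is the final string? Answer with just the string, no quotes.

Applying each edit step by step:
Start: "iagjed"
Op 1 (replace idx 3: 'j' -> 'h'): "iagjed" -> "iaghed"
Op 2 (append 'h'): "iaghed" -> "iaghedh"
Op 3 (delete idx 0 = 'i'): "iaghedh" -> "aghedh"
Op 4 (insert 'f' at idx 0): "aghedh" -> "faghedh"
Op 5 (delete idx 5 = 'd'): "faghedh" -> "fagheh"
Op 6 (append 'g'): "fagheh" -> "faghehg"
Op 7 (insert 'c' at idx 2): "faghehg" -> "facghehg"

Answer: facghehg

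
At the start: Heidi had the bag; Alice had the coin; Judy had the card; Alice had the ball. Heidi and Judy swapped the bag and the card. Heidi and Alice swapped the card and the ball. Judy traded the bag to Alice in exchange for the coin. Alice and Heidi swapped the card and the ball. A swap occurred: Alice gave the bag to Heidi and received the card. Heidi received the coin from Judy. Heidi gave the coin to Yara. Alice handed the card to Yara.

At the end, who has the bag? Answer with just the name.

Tracking all object holders:
Start: bag:Heidi, coin:Alice, card:Judy, ball:Alice
Event 1 (swap bag<->card: now bag:Judy, card:Heidi). State: bag:Judy, coin:Alice, card:Heidi, ball:Alice
Event 2 (swap card<->ball: now card:Alice, ball:Heidi). State: bag:Judy, coin:Alice, card:Alice, ball:Heidi
Event 3 (swap bag<->coin: now bag:Alice, coin:Judy). State: bag:Alice, coin:Judy, card:Alice, ball:Heidi
Event 4 (swap card<->ball: now card:Heidi, ball:Alice). State: bag:Alice, coin:Judy, card:Heidi, ball:Alice
Event 5 (swap bag<->card: now bag:Heidi, card:Alice). State: bag:Heidi, coin:Judy, card:Alice, ball:Alice
Event 6 (give coin: Judy -> Heidi). State: bag:Heidi, coin:Heidi, card:Alice, ball:Alice
Event 7 (give coin: Heidi -> Yara). State: bag:Heidi, coin:Yara, card:Alice, ball:Alice
Event 8 (give card: Alice -> Yara). State: bag:Heidi, coin:Yara, card:Yara, ball:Alice

Final state: bag:Heidi, coin:Yara, card:Yara, ball:Alice
The bag is held by Heidi.

Answer: Heidi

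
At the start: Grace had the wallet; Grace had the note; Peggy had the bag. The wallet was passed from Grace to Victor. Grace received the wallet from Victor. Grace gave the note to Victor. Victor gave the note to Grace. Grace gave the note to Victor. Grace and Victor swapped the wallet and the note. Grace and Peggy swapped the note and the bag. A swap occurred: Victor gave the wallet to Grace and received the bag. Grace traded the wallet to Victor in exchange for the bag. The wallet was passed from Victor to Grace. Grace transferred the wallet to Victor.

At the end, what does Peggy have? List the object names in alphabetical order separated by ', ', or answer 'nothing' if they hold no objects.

Tracking all object holders:
Start: wallet:Grace, note:Grace, bag:Peggy
Event 1 (give wallet: Grace -> Victor). State: wallet:Victor, note:Grace, bag:Peggy
Event 2 (give wallet: Victor -> Grace). State: wallet:Grace, note:Grace, bag:Peggy
Event 3 (give note: Grace -> Victor). State: wallet:Grace, note:Victor, bag:Peggy
Event 4 (give note: Victor -> Grace). State: wallet:Grace, note:Grace, bag:Peggy
Event 5 (give note: Grace -> Victor). State: wallet:Grace, note:Victor, bag:Peggy
Event 6 (swap wallet<->note: now wallet:Victor, note:Grace). State: wallet:Victor, note:Grace, bag:Peggy
Event 7 (swap note<->bag: now note:Peggy, bag:Grace). State: wallet:Victor, note:Peggy, bag:Grace
Event 8 (swap wallet<->bag: now wallet:Grace, bag:Victor). State: wallet:Grace, note:Peggy, bag:Victor
Event 9 (swap wallet<->bag: now wallet:Victor, bag:Grace). State: wallet:Victor, note:Peggy, bag:Grace
Event 10 (give wallet: Victor -> Grace). State: wallet:Grace, note:Peggy, bag:Grace
Event 11 (give wallet: Grace -> Victor). State: wallet:Victor, note:Peggy, bag:Grace

Final state: wallet:Victor, note:Peggy, bag:Grace
Peggy holds: note.

Answer: note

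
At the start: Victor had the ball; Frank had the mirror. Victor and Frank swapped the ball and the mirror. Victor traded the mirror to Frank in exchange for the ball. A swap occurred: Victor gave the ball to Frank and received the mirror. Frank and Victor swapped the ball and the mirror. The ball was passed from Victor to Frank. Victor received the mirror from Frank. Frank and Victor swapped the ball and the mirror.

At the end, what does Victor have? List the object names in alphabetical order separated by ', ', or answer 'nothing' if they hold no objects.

Tracking all object holders:
Start: ball:Victor, mirror:Frank
Event 1 (swap ball<->mirror: now ball:Frank, mirror:Victor). State: ball:Frank, mirror:Victor
Event 2 (swap mirror<->ball: now mirror:Frank, ball:Victor). State: ball:Victor, mirror:Frank
Event 3 (swap ball<->mirror: now ball:Frank, mirror:Victor). State: ball:Frank, mirror:Victor
Event 4 (swap ball<->mirror: now ball:Victor, mirror:Frank). State: ball:Victor, mirror:Frank
Event 5 (give ball: Victor -> Frank). State: ball:Frank, mirror:Frank
Event 6 (give mirror: Frank -> Victor). State: ball:Frank, mirror:Victor
Event 7 (swap ball<->mirror: now ball:Victor, mirror:Frank). State: ball:Victor, mirror:Frank

Final state: ball:Victor, mirror:Frank
Victor holds: ball.

Answer: ball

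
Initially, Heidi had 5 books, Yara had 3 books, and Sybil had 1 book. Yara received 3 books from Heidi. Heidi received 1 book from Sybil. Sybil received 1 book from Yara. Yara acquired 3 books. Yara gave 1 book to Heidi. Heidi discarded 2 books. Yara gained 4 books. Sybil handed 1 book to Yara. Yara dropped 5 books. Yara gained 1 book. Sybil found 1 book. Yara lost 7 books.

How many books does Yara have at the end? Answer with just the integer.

Answer: 1

Derivation:
Tracking counts step by step:
Start: Heidi=5, Yara=3, Sybil=1
Event 1 (Heidi -> Yara, 3): Heidi: 5 -> 2, Yara: 3 -> 6. State: Heidi=2, Yara=6, Sybil=1
Event 2 (Sybil -> Heidi, 1): Sybil: 1 -> 0, Heidi: 2 -> 3. State: Heidi=3, Yara=6, Sybil=0
Event 3 (Yara -> Sybil, 1): Yara: 6 -> 5, Sybil: 0 -> 1. State: Heidi=3, Yara=5, Sybil=1
Event 4 (Yara +3): Yara: 5 -> 8. State: Heidi=3, Yara=8, Sybil=1
Event 5 (Yara -> Heidi, 1): Yara: 8 -> 7, Heidi: 3 -> 4. State: Heidi=4, Yara=7, Sybil=1
Event 6 (Heidi -2): Heidi: 4 -> 2. State: Heidi=2, Yara=7, Sybil=1
Event 7 (Yara +4): Yara: 7 -> 11. State: Heidi=2, Yara=11, Sybil=1
Event 8 (Sybil -> Yara, 1): Sybil: 1 -> 0, Yara: 11 -> 12. State: Heidi=2, Yara=12, Sybil=0
Event 9 (Yara -5): Yara: 12 -> 7. State: Heidi=2, Yara=7, Sybil=0
Event 10 (Yara +1): Yara: 7 -> 8. State: Heidi=2, Yara=8, Sybil=0
Event 11 (Sybil +1): Sybil: 0 -> 1. State: Heidi=2, Yara=8, Sybil=1
Event 12 (Yara -7): Yara: 8 -> 1. State: Heidi=2, Yara=1, Sybil=1

Yara's final count: 1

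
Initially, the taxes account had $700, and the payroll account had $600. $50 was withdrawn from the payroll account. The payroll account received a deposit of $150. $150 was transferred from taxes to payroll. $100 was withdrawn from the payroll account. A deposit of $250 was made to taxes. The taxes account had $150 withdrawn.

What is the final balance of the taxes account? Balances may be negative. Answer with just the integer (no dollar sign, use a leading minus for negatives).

Answer: 650

Derivation:
Tracking account balances step by step:
Start: taxes=700, payroll=600
Event 1 (withdraw 50 from payroll): payroll: 600 - 50 = 550. Balances: taxes=700, payroll=550
Event 2 (deposit 150 to payroll): payroll: 550 + 150 = 700. Balances: taxes=700, payroll=700
Event 3 (transfer 150 taxes -> payroll): taxes: 700 - 150 = 550, payroll: 700 + 150 = 850. Balances: taxes=550, payroll=850
Event 4 (withdraw 100 from payroll): payroll: 850 - 100 = 750. Balances: taxes=550, payroll=750
Event 5 (deposit 250 to taxes): taxes: 550 + 250 = 800. Balances: taxes=800, payroll=750
Event 6 (withdraw 150 from taxes): taxes: 800 - 150 = 650. Balances: taxes=650, payroll=750

Final balance of taxes: 650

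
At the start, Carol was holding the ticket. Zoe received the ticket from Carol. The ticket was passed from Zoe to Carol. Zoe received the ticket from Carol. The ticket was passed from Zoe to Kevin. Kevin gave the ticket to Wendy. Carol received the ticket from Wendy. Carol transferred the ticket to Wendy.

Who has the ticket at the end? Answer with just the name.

Answer: Wendy

Derivation:
Tracking the ticket through each event:
Start: Carol has the ticket.
After event 1: Zoe has the ticket.
After event 2: Carol has the ticket.
After event 3: Zoe has the ticket.
After event 4: Kevin has the ticket.
After event 5: Wendy has the ticket.
After event 6: Carol has the ticket.
After event 7: Wendy has the ticket.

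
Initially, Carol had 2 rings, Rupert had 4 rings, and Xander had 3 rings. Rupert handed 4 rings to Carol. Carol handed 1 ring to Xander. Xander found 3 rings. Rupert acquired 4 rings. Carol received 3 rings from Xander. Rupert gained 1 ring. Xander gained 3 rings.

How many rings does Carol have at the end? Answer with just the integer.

Tracking counts step by step:
Start: Carol=2, Rupert=4, Xander=3
Event 1 (Rupert -> Carol, 4): Rupert: 4 -> 0, Carol: 2 -> 6. State: Carol=6, Rupert=0, Xander=3
Event 2 (Carol -> Xander, 1): Carol: 6 -> 5, Xander: 3 -> 4. State: Carol=5, Rupert=0, Xander=4
Event 3 (Xander +3): Xander: 4 -> 7. State: Carol=5, Rupert=0, Xander=7
Event 4 (Rupert +4): Rupert: 0 -> 4. State: Carol=5, Rupert=4, Xander=7
Event 5 (Xander -> Carol, 3): Xander: 7 -> 4, Carol: 5 -> 8. State: Carol=8, Rupert=4, Xander=4
Event 6 (Rupert +1): Rupert: 4 -> 5. State: Carol=8, Rupert=5, Xander=4
Event 7 (Xander +3): Xander: 4 -> 7. State: Carol=8, Rupert=5, Xander=7

Carol's final count: 8

Answer: 8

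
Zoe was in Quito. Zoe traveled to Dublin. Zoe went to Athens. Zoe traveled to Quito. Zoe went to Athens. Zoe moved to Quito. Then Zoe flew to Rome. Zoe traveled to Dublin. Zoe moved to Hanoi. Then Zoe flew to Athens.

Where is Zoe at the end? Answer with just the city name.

Answer: Athens

Derivation:
Tracking Zoe's location:
Start: Zoe is in Quito.
After move 1: Quito -> Dublin. Zoe is in Dublin.
After move 2: Dublin -> Athens. Zoe is in Athens.
After move 3: Athens -> Quito. Zoe is in Quito.
After move 4: Quito -> Athens. Zoe is in Athens.
After move 5: Athens -> Quito. Zoe is in Quito.
After move 6: Quito -> Rome. Zoe is in Rome.
After move 7: Rome -> Dublin. Zoe is in Dublin.
After move 8: Dublin -> Hanoi. Zoe is in Hanoi.
After move 9: Hanoi -> Athens. Zoe is in Athens.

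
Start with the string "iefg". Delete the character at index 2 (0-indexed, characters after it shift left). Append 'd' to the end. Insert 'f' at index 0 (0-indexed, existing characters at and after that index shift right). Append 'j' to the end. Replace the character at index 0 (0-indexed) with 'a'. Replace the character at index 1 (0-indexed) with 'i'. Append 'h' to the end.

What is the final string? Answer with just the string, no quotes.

Applying each edit step by step:
Start: "iefg"
Op 1 (delete idx 2 = 'f'): "iefg" -> "ieg"
Op 2 (append 'd'): "ieg" -> "iegd"
Op 3 (insert 'f' at idx 0): "iegd" -> "fiegd"
Op 4 (append 'j'): "fiegd" -> "fiegdj"
Op 5 (replace idx 0: 'f' -> 'a'): "fiegdj" -> "aiegdj"
Op 6 (replace idx 1: 'i' -> 'i'): "aiegdj" -> "aiegdj"
Op 7 (append 'h'): "aiegdj" -> "aiegdjh"

Answer: aiegdjh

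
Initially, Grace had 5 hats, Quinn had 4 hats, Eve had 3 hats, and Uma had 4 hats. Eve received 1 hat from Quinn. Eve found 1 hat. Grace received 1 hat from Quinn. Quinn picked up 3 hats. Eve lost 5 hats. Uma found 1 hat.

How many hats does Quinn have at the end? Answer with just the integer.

Tracking counts step by step:
Start: Grace=5, Quinn=4, Eve=3, Uma=4
Event 1 (Quinn -> Eve, 1): Quinn: 4 -> 3, Eve: 3 -> 4. State: Grace=5, Quinn=3, Eve=4, Uma=4
Event 2 (Eve +1): Eve: 4 -> 5. State: Grace=5, Quinn=3, Eve=5, Uma=4
Event 3 (Quinn -> Grace, 1): Quinn: 3 -> 2, Grace: 5 -> 6. State: Grace=6, Quinn=2, Eve=5, Uma=4
Event 4 (Quinn +3): Quinn: 2 -> 5. State: Grace=6, Quinn=5, Eve=5, Uma=4
Event 5 (Eve -5): Eve: 5 -> 0. State: Grace=6, Quinn=5, Eve=0, Uma=4
Event 6 (Uma +1): Uma: 4 -> 5. State: Grace=6, Quinn=5, Eve=0, Uma=5

Quinn's final count: 5

Answer: 5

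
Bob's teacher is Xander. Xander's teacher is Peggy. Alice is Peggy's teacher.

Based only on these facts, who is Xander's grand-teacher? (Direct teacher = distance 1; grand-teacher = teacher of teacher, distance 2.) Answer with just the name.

Answer: Alice

Derivation:
Reconstructing the teacher chain from the given facts:
  Alice -> Peggy -> Xander -> Bob
(each arrow means 'teacher of the next')
Positions in the chain (0 = top):
  position of Alice: 0
  position of Peggy: 1
  position of Xander: 2
  position of Bob: 3

Xander is at position 2; the grand-teacher is 2 steps up the chain, i.e. position 0: Alice.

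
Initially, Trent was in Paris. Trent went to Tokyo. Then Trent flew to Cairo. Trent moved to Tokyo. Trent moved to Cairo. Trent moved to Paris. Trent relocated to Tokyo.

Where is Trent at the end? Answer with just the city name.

Answer: Tokyo

Derivation:
Tracking Trent's location:
Start: Trent is in Paris.
After move 1: Paris -> Tokyo. Trent is in Tokyo.
After move 2: Tokyo -> Cairo. Trent is in Cairo.
After move 3: Cairo -> Tokyo. Trent is in Tokyo.
After move 4: Tokyo -> Cairo. Trent is in Cairo.
After move 5: Cairo -> Paris. Trent is in Paris.
After move 6: Paris -> Tokyo. Trent is in Tokyo.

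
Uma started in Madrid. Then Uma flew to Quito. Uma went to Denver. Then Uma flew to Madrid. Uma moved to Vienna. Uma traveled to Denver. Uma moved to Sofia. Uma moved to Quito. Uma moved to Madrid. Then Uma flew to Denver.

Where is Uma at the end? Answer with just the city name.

Answer: Denver

Derivation:
Tracking Uma's location:
Start: Uma is in Madrid.
After move 1: Madrid -> Quito. Uma is in Quito.
After move 2: Quito -> Denver. Uma is in Denver.
After move 3: Denver -> Madrid. Uma is in Madrid.
After move 4: Madrid -> Vienna. Uma is in Vienna.
After move 5: Vienna -> Denver. Uma is in Denver.
After move 6: Denver -> Sofia. Uma is in Sofia.
After move 7: Sofia -> Quito. Uma is in Quito.
After move 8: Quito -> Madrid. Uma is in Madrid.
After move 9: Madrid -> Denver. Uma is in Denver.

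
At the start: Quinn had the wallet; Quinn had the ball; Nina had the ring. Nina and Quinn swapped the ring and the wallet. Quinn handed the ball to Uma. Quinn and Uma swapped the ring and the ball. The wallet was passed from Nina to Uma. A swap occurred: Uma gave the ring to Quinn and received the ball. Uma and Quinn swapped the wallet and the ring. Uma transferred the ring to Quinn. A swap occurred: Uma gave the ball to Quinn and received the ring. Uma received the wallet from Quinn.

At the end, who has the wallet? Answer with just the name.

Answer: Uma

Derivation:
Tracking all object holders:
Start: wallet:Quinn, ball:Quinn, ring:Nina
Event 1 (swap ring<->wallet: now ring:Quinn, wallet:Nina). State: wallet:Nina, ball:Quinn, ring:Quinn
Event 2 (give ball: Quinn -> Uma). State: wallet:Nina, ball:Uma, ring:Quinn
Event 3 (swap ring<->ball: now ring:Uma, ball:Quinn). State: wallet:Nina, ball:Quinn, ring:Uma
Event 4 (give wallet: Nina -> Uma). State: wallet:Uma, ball:Quinn, ring:Uma
Event 5 (swap ring<->ball: now ring:Quinn, ball:Uma). State: wallet:Uma, ball:Uma, ring:Quinn
Event 6 (swap wallet<->ring: now wallet:Quinn, ring:Uma). State: wallet:Quinn, ball:Uma, ring:Uma
Event 7 (give ring: Uma -> Quinn). State: wallet:Quinn, ball:Uma, ring:Quinn
Event 8 (swap ball<->ring: now ball:Quinn, ring:Uma). State: wallet:Quinn, ball:Quinn, ring:Uma
Event 9 (give wallet: Quinn -> Uma). State: wallet:Uma, ball:Quinn, ring:Uma

Final state: wallet:Uma, ball:Quinn, ring:Uma
The wallet is held by Uma.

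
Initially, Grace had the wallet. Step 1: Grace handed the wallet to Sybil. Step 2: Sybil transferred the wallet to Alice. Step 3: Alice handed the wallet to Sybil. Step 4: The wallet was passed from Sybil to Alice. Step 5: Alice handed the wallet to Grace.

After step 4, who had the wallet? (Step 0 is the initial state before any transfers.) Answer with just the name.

Tracking the wallet holder through step 4:
After step 0 (start): Grace
After step 1: Sybil
After step 2: Alice
After step 3: Sybil
After step 4: Alice

At step 4, the holder is Alice.

Answer: Alice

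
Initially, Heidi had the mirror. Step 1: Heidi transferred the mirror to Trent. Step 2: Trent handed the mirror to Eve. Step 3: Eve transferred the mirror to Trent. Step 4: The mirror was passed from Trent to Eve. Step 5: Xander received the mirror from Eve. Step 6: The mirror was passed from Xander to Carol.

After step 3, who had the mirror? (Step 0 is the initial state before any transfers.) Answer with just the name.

Answer: Trent

Derivation:
Tracking the mirror holder through step 3:
After step 0 (start): Heidi
After step 1: Trent
After step 2: Eve
After step 3: Trent

At step 3, the holder is Trent.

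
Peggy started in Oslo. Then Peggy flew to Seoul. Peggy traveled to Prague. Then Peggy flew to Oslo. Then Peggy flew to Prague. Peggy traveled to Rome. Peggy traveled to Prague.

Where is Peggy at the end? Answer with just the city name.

Tracking Peggy's location:
Start: Peggy is in Oslo.
After move 1: Oslo -> Seoul. Peggy is in Seoul.
After move 2: Seoul -> Prague. Peggy is in Prague.
After move 3: Prague -> Oslo. Peggy is in Oslo.
After move 4: Oslo -> Prague. Peggy is in Prague.
After move 5: Prague -> Rome. Peggy is in Rome.
After move 6: Rome -> Prague. Peggy is in Prague.

Answer: Prague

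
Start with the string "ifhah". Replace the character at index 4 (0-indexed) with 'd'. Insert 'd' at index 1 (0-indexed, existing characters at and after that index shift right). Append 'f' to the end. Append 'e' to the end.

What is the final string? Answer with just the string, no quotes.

Answer: idfhadfe

Derivation:
Applying each edit step by step:
Start: "ifhah"
Op 1 (replace idx 4: 'h' -> 'd'): "ifhah" -> "ifhad"
Op 2 (insert 'd' at idx 1): "ifhad" -> "idfhad"
Op 3 (append 'f'): "idfhad" -> "idfhadf"
Op 4 (append 'e'): "idfhadf" -> "idfhadfe"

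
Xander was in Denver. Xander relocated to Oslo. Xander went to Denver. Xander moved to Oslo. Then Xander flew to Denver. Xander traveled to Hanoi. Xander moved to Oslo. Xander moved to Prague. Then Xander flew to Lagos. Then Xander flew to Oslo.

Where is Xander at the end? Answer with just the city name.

Answer: Oslo

Derivation:
Tracking Xander's location:
Start: Xander is in Denver.
After move 1: Denver -> Oslo. Xander is in Oslo.
After move 2: Oslo -> Denver. Xander is in Denver.
After move 3: Denver -> Oslo. Xander is in Oslo.
After move 4: Oslo -> Denver. Xander is in Denver.
After move 5: Denver -> Hanoi. Xander is in Hanoi.
After move 6: Hanoi -> Oslo. Xander is in Oslo.
After move 7: Oslo -> Prague. Xander is in Prague.
After move 8: Prague -> Lagos. Xander is in Lagos.
After move 9: Lagos -> Oslo. Xander is in Oslo.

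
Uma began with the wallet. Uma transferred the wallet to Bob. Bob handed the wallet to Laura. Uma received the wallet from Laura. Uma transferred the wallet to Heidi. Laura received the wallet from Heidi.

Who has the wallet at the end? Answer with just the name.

Answer: Laura

Derivation:
Tracking the wallet through each event:
Start: Uma has the wallet.
After event 1: Bob has the wallet.
After event 2: Laura has the wallet.
After event 3: Uma has the wallet.
After event 4: Heidi has the wallet.
After event 5: Laura has the wallet.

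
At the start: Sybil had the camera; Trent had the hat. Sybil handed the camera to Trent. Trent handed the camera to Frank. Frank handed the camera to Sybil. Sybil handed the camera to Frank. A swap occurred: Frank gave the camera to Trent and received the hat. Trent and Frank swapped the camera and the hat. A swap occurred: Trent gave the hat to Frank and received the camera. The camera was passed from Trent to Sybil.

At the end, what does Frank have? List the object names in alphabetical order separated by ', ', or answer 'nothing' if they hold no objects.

Tracking all object holders:
Start: camera:Sybil, hat:Trent
Event 1 (give camera: Sybil -> Trent). State: camera:Trent, hat:Trent
Event 2 (give camera: Trent -> Frank). State: camera:Frank, hat:Trent
Event 3 (give camera: Frank -> Sybil). State: camera:Sybil, hat:Trent
Event 4 (give camera: Sybil -> Frank). State: camera:Frank, hat:Trent
Event 5 (swap camera<->hat: now camera:Trent, hat:Frank). State: camera:Trent, hat:Frank
Event 6 (swap camera<->hat: now camera:Frank, hat:Trent). State: camera:Frank, hat:Trent
Event 7 (swap hat<->camera: now hat:Frank, camera:Trent). State: camera:Trent, hat:Frank
Event 8 (give camera: Trent -> Sybil). State: camera:Sybil, hat:Frank

Final state: camera:Sybil, hat:Frank
Frank holds: hat.

Answer: hat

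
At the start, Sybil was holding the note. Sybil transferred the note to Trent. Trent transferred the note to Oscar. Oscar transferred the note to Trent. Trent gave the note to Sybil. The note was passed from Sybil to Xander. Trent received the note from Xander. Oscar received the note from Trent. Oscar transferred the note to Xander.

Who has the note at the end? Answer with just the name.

Answer: Xander

Derivation:
Tracking the note through each event:
Start: Sybil has the note.
After event 1: Trent has the note.
After event 2: Oscar has the note.
After event 3: Trent has the note.
After event 4: Sybil has the note.
After event 5: Xander has the note.
After event 6: Trent has the note.
After event 7: Oscar has the note.
After event 8: Xander has the note.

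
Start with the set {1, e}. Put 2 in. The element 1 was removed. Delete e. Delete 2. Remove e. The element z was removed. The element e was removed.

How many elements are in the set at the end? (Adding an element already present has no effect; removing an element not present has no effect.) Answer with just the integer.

Tracking the set through each operation:
Start: {1, e}
Event 1 (add 2): added. Set: {1, 2, e}
Event 2 (remove 1): removed. Set: {2, e}
Event 3 (remove e): removed. Set: {2}
Event 4 (remove 2): removed. Set: {}
Event 5 (remove e): not present, no change. Set: {}
Event 6 (remove z): not present, no change. Set: {}
Event 7 (remove e): not present, no change. Set: {}

Final set: {} (size 0)

Answer: 0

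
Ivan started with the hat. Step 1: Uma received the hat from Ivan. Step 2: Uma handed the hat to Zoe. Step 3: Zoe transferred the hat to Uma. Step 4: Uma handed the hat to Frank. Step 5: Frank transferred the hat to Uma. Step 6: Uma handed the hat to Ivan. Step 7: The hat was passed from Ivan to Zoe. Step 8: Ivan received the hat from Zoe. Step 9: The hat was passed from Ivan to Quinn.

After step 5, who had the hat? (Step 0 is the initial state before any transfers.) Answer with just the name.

Answer: Uma

Derivation:
Tracking the hat holder through step 5:
After step 0 (start): Ivan
After step 1: Uma
After step 2: Zoe
After step 3: Uma
After step 4: Frank
After step 5: Uma

At step 5, the holder is Uma.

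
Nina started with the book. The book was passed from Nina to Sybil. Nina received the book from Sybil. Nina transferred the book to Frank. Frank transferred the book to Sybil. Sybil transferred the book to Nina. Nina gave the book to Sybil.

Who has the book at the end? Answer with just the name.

Answer: Sybil

Derivation:
Tracking the book through each event:
Start: Nina has the book.
After event 1: Sybil has the book.
After event 2: Nina has the book.
After event 3: Frank has the book.
After event 4: Sybil has the book.
After event 5: Nina has the book.
After event 6: Sybil has the book.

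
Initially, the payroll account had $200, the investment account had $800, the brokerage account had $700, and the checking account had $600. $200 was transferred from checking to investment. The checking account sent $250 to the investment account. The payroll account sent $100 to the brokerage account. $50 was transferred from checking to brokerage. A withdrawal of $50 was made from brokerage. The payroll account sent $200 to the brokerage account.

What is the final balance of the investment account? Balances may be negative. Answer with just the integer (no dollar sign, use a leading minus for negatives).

Answer: 1250

Derivation:
Tracking account balances step by step:
Start: payroll=200, investment=800, brokerage=700, checking=600
Event 1 (transfer 200 checking -> investment): checking: 600 - 200 = 400, investment: 800 + 200 = 1000. Balances: payroll=200, investment=1000, brokerage=700, checking=400
Event 2 (transfer 250 checking -> investment): checking: 400 - 250 = 150, investment: 1000 + 250 = 1250. Balances: payroll=200, investment=1250, brokerage=700, checking=150
Event 3 (transfer 100 payroll -> brokerage): payroll: 200 - 100 = 100, brokerage: 700 + 100 = 800. Balances: payroll=100, investment=1250, brokerage=800, checking=150
Event 4 (transfer 50 checking -> brokerage): checking: 150 - 50 = 100, brokerage: 800 + 50 = 850. Balances: payroll=100, investment=1250, brokerage=850, checking=100
Event 5 (withdraw 50 from brokerage): brokerage: 850 - 50 = 800. Balances: payroll=100, investment=1250, brokerage=800, checking=100
Event 6 (transfer 200 payroll -> brokerage): payroll: 100 - 200 = -100, brokerage: 800 + 200 = 1000. Balances: payroll=-100, investment=1250, brokerage=1000, checking=100

Final balance of investment: 1250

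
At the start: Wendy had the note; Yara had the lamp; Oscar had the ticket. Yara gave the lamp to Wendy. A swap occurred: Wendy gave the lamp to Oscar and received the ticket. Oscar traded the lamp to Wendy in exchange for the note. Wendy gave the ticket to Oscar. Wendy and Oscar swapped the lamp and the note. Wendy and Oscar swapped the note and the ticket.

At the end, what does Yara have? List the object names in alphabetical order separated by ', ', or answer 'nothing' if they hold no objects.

Answer: nothing

Derivation:
Tracking all object holders:
Start: note:Wendy, lamp:Yara, ticket:Oscar
Event 1 (give lamp: Yara -> Wendy). State: note:Wendy, lamp:Wendy, ticket:Oscar
Event 2 (swap lamp<->ticket: now lamp:Oscar, ticket:Wendy). State: note:Wendy, lamp:Oscar, ticket:Wendy
Event 3 (swap lamp<->note: now lamp:Wendy, note:Oscar). State: note:Oscar, lamp:Wendy, ticket:Wendy
Event 4 (give ticket: Wendy -> Oscar). State: note:Oscar, lamp:Wendy, ticket:Oscar
Event 5 (swap lamp<->note: now lamp:Oscar, note:Wendy). State: note:Wendy, lamp:Oscar, ticket:Oscar
Event 6 (swap note<->ticket: now note:Oscar, ticket:Wendy). State: note:Oscar, lamp:Oscar, ticket:Wendy

Final state: note:Oscar, lamp:Oscar, ticket:Wendy
Yara holds: (nothing).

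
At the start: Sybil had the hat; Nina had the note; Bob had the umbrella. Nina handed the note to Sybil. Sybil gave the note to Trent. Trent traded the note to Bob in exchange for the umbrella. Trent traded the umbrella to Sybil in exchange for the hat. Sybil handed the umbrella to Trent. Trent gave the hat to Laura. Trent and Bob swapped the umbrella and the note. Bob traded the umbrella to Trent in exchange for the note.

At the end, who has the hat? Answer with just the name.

Tracking all object holders:
Start: hat:Sybil, note:Nina, umbrella:Bob
Event 1 (give note: Nina -> Sybil). State: hat:Sybil, note:Sybil, umbrella:Bob
Event 2 (give note: Sybil -> Trent). State: hat:Sybil, note:Trent, umbrella:Bob
Event 3 (swap note<->umbrella: now note:Bob, umbrella:Trent). State: hat:Sybil, note:Bob, umbrella:Trent
Event 4 (swap umbrella<->hat: now umbrella:Sybil, hat:Trent). State: hat:Trent, note:Bob, umbrella:Sybil
Event 5 (give umbrella: Sybil -> Trent). State: hat:Trent, note:Bob, umbrella:Trent
Event 6 (give hat: Trent -> Laura). State: hat:Laura, note:Bob, umbrella:Trent
Event 7 (swap umbrella<->note: now umbrella:Bob, note:Trent). State: hat:Laura, note:Trent, umbrella:Bob
Event 8 (swap umbrella<->note: now umbrella:Trent, note:Bob). State: hat:Laura, note:Bob, umbrella:Trent

Final state: hat:Laura, note:Bob, umbrella:Trent
The hat is held by Laura.

Answer: Laura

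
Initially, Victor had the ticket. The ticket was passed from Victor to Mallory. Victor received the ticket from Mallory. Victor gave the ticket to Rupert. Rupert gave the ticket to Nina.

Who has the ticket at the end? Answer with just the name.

Tracking the ticket through each event:
Start: Victor has the ticket.
After event 1: Mallory has the ticket.
After event 2: Victor has the ticket.
After event 3: Rupert has the ticket.
After event 4: Nina has the ticket.

Answer: Nina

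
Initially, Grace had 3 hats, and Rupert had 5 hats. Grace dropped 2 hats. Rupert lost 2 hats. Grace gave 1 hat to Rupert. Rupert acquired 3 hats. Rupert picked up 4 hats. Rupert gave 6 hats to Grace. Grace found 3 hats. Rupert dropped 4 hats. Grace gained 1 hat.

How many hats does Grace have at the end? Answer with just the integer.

Answer: 10

Derivation:
Tracking counts step by step:
Start: Grace=3, Rupert=5
Event 1 (Grace -2): Grace: 3 -> 1. State: Grace=1, Rupert=5
Event 2 (Rupert -2): Rupert: 5 -> 3. State: Grace=1, Rupert=3
Event 3 (Grace -> Rupert, 1): Grace: 1 -> 0, Rupert: 3 -> 4. State: Grace=0, Rupert=4
Event 4 (Rupert +3): Rupert: 4 -> 7. State: Grace=0, Rupert=7
Event 5 (Rupert +4): Rupert: 7 -> 11. State: Grace=0, Rupert=11
Event 6 (Rupert -> Grace, 6): Rupert: 11 -> 5, Grace: 0 -> 6. State: Grace=6, Rupert=5
Event 7 (Grace +3): Grace: 6 -> 9. State: Grace=9, Rupert=5
Event 8 (Rupert -4): Rupert: 5 -> 1. State: Grace=9, Rupert=1
Event 9 (Grace +1): Grace: 9 -> 10. State: Grace=10, Rupert=1

Grace's final count: 10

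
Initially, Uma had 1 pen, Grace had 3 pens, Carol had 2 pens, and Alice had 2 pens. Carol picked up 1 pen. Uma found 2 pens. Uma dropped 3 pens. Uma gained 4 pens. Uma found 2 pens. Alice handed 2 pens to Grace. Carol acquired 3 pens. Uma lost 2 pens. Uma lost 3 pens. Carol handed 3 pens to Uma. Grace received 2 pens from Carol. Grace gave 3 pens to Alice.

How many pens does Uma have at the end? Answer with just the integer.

Tracking counts step by step:
Start: Uma=1, Grace=3, Carol=2, Alice=2
Event 1 (Carol +1): Carol: 2 -> 3. State: Uma=1, Grace=3, Carol=3, Alice=2
Event 2 (Uma +2): Uma: 1 -> 3. State: Uma=3, Grace=3, Carol=3, Alice=2
Event 3 (Uma -3): Uma: 3 -> 0. State: Uma=0, Grace=3, Carol=3, Alice=2
Event 4 (Uma +4): Uma: 0 -> 4. State: Uma=4, Grace=3, Carol=3, Alice=2
Event 5 (Uma +2): Uma: 4 -> 6. State: Uma=6, Grace=3, Carol=3, Alice=2
Event 6 (Alice -> Grace, 2): Alice: 2 -> 0, Grace: 3 -> 5. State: Uma=6, Grace=5, Carol=3, Alice=0
Event 7 (Carol +3): Carol: 3 -> 6. State: Uma=6, Grace=5, Carol=6, Alice=0
Event 8 (Uma -2): Uma: 6 -> 4. State: Uma=4, Grace=5, Carol=6, Alice=0
Event 9 (Uma -3): Uma: 4 -> 1. State: Uma=1, Grace=5, Carol=6, Alice=0
Event 10 (Carol -> Uma, 3): Carol: 6 -> 3, Uma: 1 -> 4. State: Uma=4, Grace=5, Carol=3, Alice=0
Event 11 (Carol -> Grace, 2): Carol: 3 -> 1, Grace: 5 -> 7. State: Uma=4, Grace=7, Carol=1, Alice=0
Event 12 (Grace -> Alice, 3): Grace: 7 -> 4, Alice: 0 -> 3. State: Uma=4, Grace=4, Carol=1, Alice=3

Uma's final count: 4

Answer: 4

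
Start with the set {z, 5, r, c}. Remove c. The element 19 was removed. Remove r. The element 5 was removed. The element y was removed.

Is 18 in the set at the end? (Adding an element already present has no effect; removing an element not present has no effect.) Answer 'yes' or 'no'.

Tracking the set through each operation:
Start: {5, c, r, z}
Event 1 (remove c): removed. Set: {5, r, z}
Event 2 (remove 19): not present, no change. Set: {5, r, z}
Event 3 (remove r): removed. Set: {5, z}
Event 4 (remove 5): removed. Set: {z}
Event 5 (remove y): not present, no change. Set: {z}

Final set: {z} (size 1)
18 is NOT in the final set.

Answer: no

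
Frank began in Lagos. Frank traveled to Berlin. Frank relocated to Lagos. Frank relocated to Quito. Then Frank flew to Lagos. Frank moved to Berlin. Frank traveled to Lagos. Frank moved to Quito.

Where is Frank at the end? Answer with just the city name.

Answer: Quito

Derivation:
Tracking Frank's location:
Start: Frank is in Lagos.
After move 1: Lagos -> Berlin. Frank is in Berlin.
After move 2: Berlin -> Lagos. Frank is in Lagos.
After move 3: Lagos -> Quito. Frank is in Quito.
After move 4: Quito -> Lagos. Frank is in Lagos.
After move 5: Lagos -> Berlin. Frank is in Berlin.
After move 6: Berlin -> Lagos. Frank is in Lagos.
After move 7: Lagos -> Quito. Frank is in Quito.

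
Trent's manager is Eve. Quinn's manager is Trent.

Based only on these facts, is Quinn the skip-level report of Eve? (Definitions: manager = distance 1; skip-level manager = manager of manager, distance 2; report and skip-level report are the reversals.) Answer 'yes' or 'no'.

Reconstructing the manager chain from the given facts:
  Eve -> Trent -> Quinn
(each arrow means 'manager of the next')
Positions in the chain (0 = top):
  position of Eve: 0
  position of Trent: 1
  position of Quinn: 2

Quinn is at position 2, Eve is at position 0; signed distance (j - i) = -2.
'skip-level report' requires j - i = -2. Actual distance is -2, so the relation HOLDS.

Answer: yes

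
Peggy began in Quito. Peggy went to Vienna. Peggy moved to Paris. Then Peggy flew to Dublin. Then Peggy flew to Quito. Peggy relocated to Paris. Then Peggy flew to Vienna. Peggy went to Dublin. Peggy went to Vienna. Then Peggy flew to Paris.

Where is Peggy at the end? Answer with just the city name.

Answer: Paris

Derivation:
Tracking Peggy's location:
Start: Peggy is in Quito.
After move 1: Quito -> Vienna. Peggy is in Vienna.
After move 2: Vienna -> Paris. Peggy is in Paris.
After move 3: Paris -> Dublin. Peggy is in Dublin.
After move 4: Dublin -> Quito. Peggy is in Quito.
After move 5: Quito -> Paris. Peggy is in Paris.
After move 6: Paris -> Vienna. Peggy is in Vienna.
After move 7: Vienna -> Dublin. Peggy is in Dublin.
After move 8: Dublin -> Vienna. Peggy is in Vienna.
After move 9: Vienna -> Paris. Peggy is in Paris.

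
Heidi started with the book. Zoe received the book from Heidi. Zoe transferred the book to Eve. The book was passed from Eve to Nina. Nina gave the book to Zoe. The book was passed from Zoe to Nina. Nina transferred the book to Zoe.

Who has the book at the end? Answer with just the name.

Tracking the book through each event:
Start: Heidi has the book.
After event 1: Zoe has the book.
After event 2: Eve has the book.
After event 3: Nina has the book.
After event 4: Zoe has the book.
After event 5: Nina has the book.
After event 6: Zoe has the book.

Answer: Zoe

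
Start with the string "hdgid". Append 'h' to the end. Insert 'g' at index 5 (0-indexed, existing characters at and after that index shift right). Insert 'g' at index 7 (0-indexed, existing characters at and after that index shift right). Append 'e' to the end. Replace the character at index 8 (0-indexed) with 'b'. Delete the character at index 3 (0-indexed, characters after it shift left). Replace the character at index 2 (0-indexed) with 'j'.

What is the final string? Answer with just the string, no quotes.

Answer: hdjdghgb

Derivation:
Applying each edit step by step:
Start: "hdgid"
Op 1 (append 'h'): "hdgid" -> "hdgidh"
Op 2 (insert 'g' at idx 5): "hdgidh" -> "hdgidgh"
Op 3 (insert 'g' at idx 7): "hdgidgh" -> "hdgidghg"
Op 4 (append 'e'): "hdgidghg" -> "hdgidghge"
Op 5 (replace idx 8: 'e' -> 'b'): "hdgidghge" -> "hdgidghgb"
Op 6 (delete idx 3 = 'i'): "hdgidghgb" -> "hdgdghgb"
Op 7 (replace idx 2: 'g' -> 'j'): "hdgdghgb" -> "hdjdghgb"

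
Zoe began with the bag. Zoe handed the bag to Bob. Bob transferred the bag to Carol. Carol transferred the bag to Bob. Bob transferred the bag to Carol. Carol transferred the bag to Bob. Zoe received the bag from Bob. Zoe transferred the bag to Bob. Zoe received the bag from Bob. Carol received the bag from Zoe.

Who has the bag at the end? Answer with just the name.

Answer: Carol

Derivation:
Tracking the bag through each event:
Start: Zoe has the bag.
After event 1: Bob has the bag.
After event 2: Carol has the bag.
After event 3: Bob has the bag.
After event 4: Carol has the bag.
After event 5: Bob has the bag.
After event 6: Zoe has the bag.
After event 7: Bob has the bag.
After event 8: Zoe has the bag.
After event 9: Carol has the bag.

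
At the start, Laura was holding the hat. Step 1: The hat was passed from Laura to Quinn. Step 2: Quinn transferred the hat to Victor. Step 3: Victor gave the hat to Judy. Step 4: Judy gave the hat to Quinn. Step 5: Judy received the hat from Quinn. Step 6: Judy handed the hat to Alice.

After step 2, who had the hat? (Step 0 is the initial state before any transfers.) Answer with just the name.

Answer: Victor

Derivation:
Tracking the hat holder through step 2:
After step 0 (start): Laura
After step 1: Quinn
After step 2: Victor

At step 2, the holder is Victor.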